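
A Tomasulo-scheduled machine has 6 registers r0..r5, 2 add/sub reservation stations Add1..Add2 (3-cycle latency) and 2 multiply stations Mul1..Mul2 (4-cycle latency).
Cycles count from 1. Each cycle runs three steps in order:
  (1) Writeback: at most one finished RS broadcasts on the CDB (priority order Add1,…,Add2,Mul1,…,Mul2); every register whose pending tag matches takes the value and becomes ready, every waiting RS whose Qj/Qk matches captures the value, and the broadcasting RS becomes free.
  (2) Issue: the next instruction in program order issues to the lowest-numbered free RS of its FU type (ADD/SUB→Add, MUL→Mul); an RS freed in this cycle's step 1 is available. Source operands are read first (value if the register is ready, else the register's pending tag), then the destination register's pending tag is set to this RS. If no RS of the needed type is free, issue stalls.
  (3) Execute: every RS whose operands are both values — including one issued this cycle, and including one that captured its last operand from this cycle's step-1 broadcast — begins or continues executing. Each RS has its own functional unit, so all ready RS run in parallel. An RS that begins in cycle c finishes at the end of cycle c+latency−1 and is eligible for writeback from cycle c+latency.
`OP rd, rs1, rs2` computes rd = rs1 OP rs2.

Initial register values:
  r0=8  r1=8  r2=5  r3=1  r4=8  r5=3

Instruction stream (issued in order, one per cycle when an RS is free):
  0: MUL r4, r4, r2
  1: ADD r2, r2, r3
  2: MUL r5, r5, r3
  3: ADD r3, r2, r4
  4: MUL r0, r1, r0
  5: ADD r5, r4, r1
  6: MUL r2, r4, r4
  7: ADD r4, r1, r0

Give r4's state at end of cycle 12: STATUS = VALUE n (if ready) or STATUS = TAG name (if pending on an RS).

  c1: issue MUL r4<-Mul1  regs: r0:8,r1:8,r2:5,r3:1,r4:Mul1,r5:3
  c2: issue ADD r2<-Add1  regs: r0:8,r1:8,r2:Add1,r3:1,r4:Mul1,r5:3
  c3: issue MUL r5<-Mul2  regs: r0:8,r1:8,r2:Add1,r3:1,r4:Mul1,r5:Mul2
  c4: issue ADD r3<-Add2  regs: r0:8,r1:8,r2:Add1,r3:Add2,r4:Mul1,r5:Mul2
  c5: CDB Add1=6; stall  regs: r0:8,r1:8,r2:6,r3:Add2,r4:Mul1,r5:Mul2
  c6: CDB Mul1=40; issue MUL r0<-Mul1  regs: r0:Mul1,r1:8,r2:6,r3:Add2,r4:40,r5:Mul2
  c7: CDB Mul2=3; issue ADD r5<-Add1  regs: r0:Mul1,r1:8,r2:6,r3:Add2,r4:40,r5:Add1
  c8: issue MUL r2<-Mul2  regs: r0:Mul1,r1:8,r2:Mul2,r3:Add2,r4:40,r5:Add1
  c9: CDB Add2=46; issue ADD r4<-Add2  regs: r0:Mul1,r1:8,r2:Mul2,r3:46,r4:Add2,r5:Add1
  c10: CDB Add1=48  regs: r0:Mul1,r1:8,r2:Mul2,r3:46,r4:Add2,r5:48
  c11: CDB Mul1=64  regs: r0:64,r1:8,r2:Mul2,r3:46,r4:Add2,r5:48
  c12: CDB Mul2=1600  regs: r0:64,r1:8,r2:1600,r3:46,r4:Add2,r5:48

STATUS = TAG Add2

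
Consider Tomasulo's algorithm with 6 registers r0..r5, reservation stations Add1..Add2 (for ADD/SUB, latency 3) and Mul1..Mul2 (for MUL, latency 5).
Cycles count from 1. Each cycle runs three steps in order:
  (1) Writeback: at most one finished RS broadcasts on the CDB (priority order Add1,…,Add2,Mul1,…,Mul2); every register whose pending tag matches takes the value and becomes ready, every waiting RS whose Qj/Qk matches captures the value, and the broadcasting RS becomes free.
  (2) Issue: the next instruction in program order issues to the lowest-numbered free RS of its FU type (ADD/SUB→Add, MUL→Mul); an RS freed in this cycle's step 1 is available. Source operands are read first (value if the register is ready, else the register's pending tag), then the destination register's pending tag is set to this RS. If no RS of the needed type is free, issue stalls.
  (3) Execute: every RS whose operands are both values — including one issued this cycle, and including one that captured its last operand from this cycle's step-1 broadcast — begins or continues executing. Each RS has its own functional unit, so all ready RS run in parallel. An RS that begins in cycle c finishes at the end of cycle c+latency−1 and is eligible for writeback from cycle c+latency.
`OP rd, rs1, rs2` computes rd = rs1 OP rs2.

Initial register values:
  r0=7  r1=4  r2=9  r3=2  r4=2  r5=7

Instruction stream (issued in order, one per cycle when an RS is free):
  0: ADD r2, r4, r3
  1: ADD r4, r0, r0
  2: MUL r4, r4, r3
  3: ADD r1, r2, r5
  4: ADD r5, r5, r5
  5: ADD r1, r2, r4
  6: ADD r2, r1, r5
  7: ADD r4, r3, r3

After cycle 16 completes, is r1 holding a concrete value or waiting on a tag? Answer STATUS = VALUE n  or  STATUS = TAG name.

cycle 1: issue ADD r2<-Add1 // r0:7,r1:4,r2:Add1,r3:2,r4:2,r5:7
cycle 2: issue ADD r4<-Add2 // r0:7,r1:4,r2:Add1,r3:2,r4:Add2,r5:7
cycle 3: issue MUL r4<-Mul1 // r0:7,r1:4,r2:Add1,r3:2,r4:Mul1,r5:7
cycle 4: CDB Add1=4; issue ADD r1<-Add1 // r0:7,r1:Add1,r2:4,r3:2,r4:Mul1,r5:7
cycle 5: CDB Add2=14; issue ADD r5<-Add2 // r0:7,r1:Add1,r2:4,r3:2,r4:Mul1,r5:Add2
cycle 6: stall // r0:7,r1:Add1,r2:4,r3:2,r4:Mul1,r5:Add2
cycle 7: CDB Add1=11; issue ADD r1<-Add1 // r0:7,r1:Add1,r2:4,r3:2,r4:Mul1,r5:Add2
cycle 8: CDB Add2=14; issue ADD r2<-Add2 // r0:7,r1:Add1,r2:Add2,r3:2,r4:Mul1,r5:14
cycle 9: stall // r0:7,r1:Add1,r2:Add2,r3:2,r4:Mul1,r5:14
cycle 10: CDB Mul1=28; stall // r0:7,r1:Add1,r2:Add2,r3:2,r4:28,r5:14
cycle 11: stall // r0:7,r1:Add1,r2:Add2,r3:2,r4:28,r5:14
cycle 12: stall // r0:7,r1:Add1,r2:Add2,r3:2,r4:28,r5:14
cycle 13: CDB Add1=32; issue ADD r4<-Add1 // r0:7,r1:32,r2:Add2,r3:2,r4:Add1,r5:14
cycle 14: - // r0:7,r1:32,r2:Add2,r3:2,r4:Add1,r5:14
cycle 15: - // r0:7,r1:32,r2:Add2,r3:2,r4:Add1,r5:14
cycle 16: CDB Add1=4 // r0:7,r1:32,r2:Add2,r3:2,r4:4,r5:14

STATUS = VALUE 32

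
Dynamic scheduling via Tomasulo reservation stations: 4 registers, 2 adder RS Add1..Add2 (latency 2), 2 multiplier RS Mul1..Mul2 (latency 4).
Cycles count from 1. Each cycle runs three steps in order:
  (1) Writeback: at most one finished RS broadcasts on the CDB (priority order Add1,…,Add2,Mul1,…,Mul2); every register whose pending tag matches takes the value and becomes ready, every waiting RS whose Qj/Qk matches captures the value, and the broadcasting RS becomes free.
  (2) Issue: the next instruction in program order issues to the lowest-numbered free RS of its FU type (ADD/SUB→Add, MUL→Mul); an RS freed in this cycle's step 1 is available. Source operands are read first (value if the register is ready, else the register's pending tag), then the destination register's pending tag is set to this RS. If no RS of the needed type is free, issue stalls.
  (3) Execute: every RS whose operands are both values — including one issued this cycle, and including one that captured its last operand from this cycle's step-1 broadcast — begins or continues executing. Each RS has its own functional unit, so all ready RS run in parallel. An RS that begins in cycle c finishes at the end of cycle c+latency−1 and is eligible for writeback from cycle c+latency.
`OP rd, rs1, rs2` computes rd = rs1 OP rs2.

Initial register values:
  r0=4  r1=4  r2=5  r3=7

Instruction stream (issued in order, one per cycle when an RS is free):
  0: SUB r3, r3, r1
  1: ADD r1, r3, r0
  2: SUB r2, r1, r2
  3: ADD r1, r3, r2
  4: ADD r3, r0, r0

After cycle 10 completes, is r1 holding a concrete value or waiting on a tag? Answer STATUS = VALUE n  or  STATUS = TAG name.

  c1: issue SUB r3<-Add1  regs: r0:4,r1:4,r2:5,r3:Add1
  c2: issue ADD r1<-Add2  regs: r0:4,r1:Add2,r2:5,r3:Add1
  c3: CDB Add1=3; issue SUB r2<-Add1  regs: r0:4,r1:Add2,r2:Add1,r3:3
  c4: stall  regs: r0:4,r1:Add2,r2:Add1,r3:3
  c5: CDB Add2=7; issue ADD r1<-Add2  regs: r0:4,r1:Add2,r2:Add1,r3:3
  c6: stall  regs: r0:4,r1:Add2,r2:Add1,r3:3
  c7: CDB Add1=2; issue ADD r3<-Add1  regs: r0:4,r1:Add2,r2:2,r3:Add1
  c8: -  regs: r0:4,r1:Add2,r2:2,r3:Add1
  c9: CDB Add1=8  regs: r0:4,r1:Add2,r2:2,r3:8
  c10: CDB Add2=5  regs: r0:4,r1:5,r2:2,r3:8

STATUS = VALUE 5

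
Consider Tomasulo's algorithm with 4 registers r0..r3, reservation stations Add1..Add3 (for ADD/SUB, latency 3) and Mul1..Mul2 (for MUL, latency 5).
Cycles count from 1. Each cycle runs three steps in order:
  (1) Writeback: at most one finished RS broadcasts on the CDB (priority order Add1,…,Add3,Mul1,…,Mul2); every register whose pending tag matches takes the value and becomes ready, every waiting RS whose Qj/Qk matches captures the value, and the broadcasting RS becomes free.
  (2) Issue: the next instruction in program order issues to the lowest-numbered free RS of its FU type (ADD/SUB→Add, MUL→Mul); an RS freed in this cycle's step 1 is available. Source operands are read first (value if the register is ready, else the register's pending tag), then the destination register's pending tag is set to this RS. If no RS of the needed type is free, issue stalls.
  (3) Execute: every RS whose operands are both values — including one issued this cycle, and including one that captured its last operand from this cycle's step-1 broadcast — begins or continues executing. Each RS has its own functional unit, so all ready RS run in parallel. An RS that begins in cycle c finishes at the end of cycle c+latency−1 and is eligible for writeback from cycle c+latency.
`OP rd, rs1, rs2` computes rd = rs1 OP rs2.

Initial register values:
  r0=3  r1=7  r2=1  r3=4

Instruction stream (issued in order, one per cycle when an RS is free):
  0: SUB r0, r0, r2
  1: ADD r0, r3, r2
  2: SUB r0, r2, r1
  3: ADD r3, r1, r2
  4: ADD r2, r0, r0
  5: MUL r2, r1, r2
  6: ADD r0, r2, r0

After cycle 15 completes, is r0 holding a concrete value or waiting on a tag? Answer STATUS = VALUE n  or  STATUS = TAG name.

  c1: issue SUB r0<-Add1  regs: r0:Add1,r1:7,r2:1,r3:4
  c2: issue ADD r0<-Add2  regs: r0:Add2,r1:7,r2:1,r3:4
  c3: issue SUB r0<-Add3  regs: r0:Add3,r1:7,r2:1,r3:4
  c4: CDB Add1=2; issue ADD r3<-Add1  regs: r0:Add3,r1:7,r2:1,r3:Add1
  c5: CDB Add2=5; issue ADD r2<-Add2  regs: r0:Add3,r1:7,r2:Add2,r3:Add1
  c6: CDB Add3=-6; issue MUL r2<-Mul1  regs: r0:-6,r1:7,r2:Mul1,r3:Add1
  c7: CDB Add1=8; issue ADD r0<-Add1  regs: r0:Add1,r1:7,r2:Mul1,r3:8
  c8: -  regs: r0:Add1,r1:7,r2:Mul1,r3:8
  c9: CDB Add2=-12  regs: r0:Add1,r1:7,r2:Mul1,r3:8
  c10: -  regs: r0:Add1,r1:7,r2:Mul1,r3:8
  c11: -  regs: r0:Add1,r1:7,r2:Mul1,r3:8
  c12: -  regs: r0:Add1,r1:7,r2:Mul1,r3:8
  c13: -  regs: r0:Add1,r1:7,r2:Mul1,r3:8
  c14: CDB Mul1=-84  regs: r0:Add1,r1:7,r2:-84,r3:8
  c15: -  regs: r0:Add1,r1:7,r2:-84,r3:8

STATUS = TAG Add1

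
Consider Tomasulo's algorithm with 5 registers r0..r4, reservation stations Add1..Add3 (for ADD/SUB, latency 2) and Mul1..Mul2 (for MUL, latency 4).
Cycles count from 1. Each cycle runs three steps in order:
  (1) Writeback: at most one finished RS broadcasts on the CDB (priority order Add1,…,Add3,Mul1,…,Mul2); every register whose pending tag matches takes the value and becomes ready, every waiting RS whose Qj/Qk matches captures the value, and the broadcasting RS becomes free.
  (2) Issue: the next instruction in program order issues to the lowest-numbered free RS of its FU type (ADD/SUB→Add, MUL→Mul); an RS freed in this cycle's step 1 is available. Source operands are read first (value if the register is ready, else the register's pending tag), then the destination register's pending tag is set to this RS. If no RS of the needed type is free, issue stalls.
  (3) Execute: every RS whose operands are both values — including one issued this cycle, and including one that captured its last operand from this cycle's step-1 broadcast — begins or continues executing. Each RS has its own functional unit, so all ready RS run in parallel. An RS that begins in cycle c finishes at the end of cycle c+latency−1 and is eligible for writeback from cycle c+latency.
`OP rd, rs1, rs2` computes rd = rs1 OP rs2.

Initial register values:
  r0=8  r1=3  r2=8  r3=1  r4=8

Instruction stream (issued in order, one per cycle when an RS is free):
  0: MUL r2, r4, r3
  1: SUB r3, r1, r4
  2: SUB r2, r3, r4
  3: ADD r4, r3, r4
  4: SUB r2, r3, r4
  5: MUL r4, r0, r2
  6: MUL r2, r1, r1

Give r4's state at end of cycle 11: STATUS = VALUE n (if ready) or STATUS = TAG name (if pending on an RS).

c1: issue MUL r2<-Mul1 | r0:8,r1:3,r2:Mul1,r3:1,r4:8
c2: issue SUB r3<-Add1 | r0:8,r1:3,r2:Mul1,r3:Add1,r4:8
c3: issue SUB r2<-Add2 | r0:8,r1:3,r2:Add2,r3:Add1,r4:8
c4: CDB Add1=-5; issue ADD r4<-Add1 | r0:8,r1:3,r2:Add2,r3:-5,r4:Add1
c5: CDB Mul1=8; issue SUB r2<-Add3 | r0:8,r1:3,r2:Add3,r3:-5,r4:Add1
c6: CDB Add1=3; issue MUL r4<-Mul1 | r0:8,r1:3,r2:Add3,r3:-5,r4:Mul1
c7: CDB Add2=-13; issue MUL r2<-Mul2 | r0:8,r1:3,r2:Mul2,r3:-5,r4:Mul1
c8: CDB Add3=-8 | r0:8,r1:3,r2:Mul2,r3:-5,r4:Mul1
c9: - | r0:8,r1:3,r2:Mul2,r3:-5,r4:Mul1
c10: - | r0:8,r1:3,r2:Mul2,r3:-5,r4:Mul1
c11: CDB Mul2=9 | r0:8,r1:3,r2:9,r3:-5,r4:Mul1

STATUS = TAG Mul1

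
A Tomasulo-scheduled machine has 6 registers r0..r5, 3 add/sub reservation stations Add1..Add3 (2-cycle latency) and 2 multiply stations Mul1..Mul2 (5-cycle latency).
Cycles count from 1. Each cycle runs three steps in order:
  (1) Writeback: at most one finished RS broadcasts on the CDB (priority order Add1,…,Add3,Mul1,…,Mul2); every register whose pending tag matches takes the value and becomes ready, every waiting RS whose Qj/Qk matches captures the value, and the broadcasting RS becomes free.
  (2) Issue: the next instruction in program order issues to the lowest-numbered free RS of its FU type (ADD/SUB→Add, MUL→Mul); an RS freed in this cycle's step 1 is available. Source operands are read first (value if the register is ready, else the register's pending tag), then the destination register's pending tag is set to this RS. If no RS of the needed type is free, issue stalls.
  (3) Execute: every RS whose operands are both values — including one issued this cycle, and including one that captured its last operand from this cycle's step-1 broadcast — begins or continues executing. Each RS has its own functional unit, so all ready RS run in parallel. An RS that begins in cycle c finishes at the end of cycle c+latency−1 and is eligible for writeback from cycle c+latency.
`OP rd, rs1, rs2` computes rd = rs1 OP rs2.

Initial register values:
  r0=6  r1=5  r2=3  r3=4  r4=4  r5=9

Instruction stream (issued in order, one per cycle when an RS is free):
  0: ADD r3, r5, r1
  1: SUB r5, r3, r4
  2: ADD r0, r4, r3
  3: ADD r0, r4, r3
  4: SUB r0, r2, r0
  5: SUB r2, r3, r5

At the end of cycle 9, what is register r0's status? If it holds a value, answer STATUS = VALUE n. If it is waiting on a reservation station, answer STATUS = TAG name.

STATUS = VALUE -15

c1: issue ADD r3<-Add1 | r0:6,r1:5,r2:3,r3:Add1,r4:4,r5:9
c2: issue SUB r5<-Add2 | r0:6,r1:5,r2:3,r3:Add1,r4:4,r5:Add2
c3: CDB Add1=14; issue ADD r0<-Add1 | r0:Add1,r1:5,r2:3,r3:14,r4:4,r5:Add2
c4: issue ADD r0<-Add3 | r0:Add3,r1:5,r2:3,r3:14,r4:4,r5:Add2
c5: CDB Add1=18; issue SUB r0<-Add1 | r0:Add1,r1:5,r2:3,r3:14,r4:4,r5:Add2
c6: CDB Add2=10; issue SUB r2<-Add2 | r0:Add1,r1:5,r2:Add2,r3:14,r4:4,r5:10
c7: CDB Add3=18 | r0:Add1,r1:5,r2:Add2,r3:14,r4:4,r5:10
c8: CDB Add2=4 | r0:Add1,r1:5,r2:4,r3:14,r4:4,r5:10
c9: CDB Add1=-15 | r0:-15,r1:5,r2:4,r3:14,r4:4,r5:10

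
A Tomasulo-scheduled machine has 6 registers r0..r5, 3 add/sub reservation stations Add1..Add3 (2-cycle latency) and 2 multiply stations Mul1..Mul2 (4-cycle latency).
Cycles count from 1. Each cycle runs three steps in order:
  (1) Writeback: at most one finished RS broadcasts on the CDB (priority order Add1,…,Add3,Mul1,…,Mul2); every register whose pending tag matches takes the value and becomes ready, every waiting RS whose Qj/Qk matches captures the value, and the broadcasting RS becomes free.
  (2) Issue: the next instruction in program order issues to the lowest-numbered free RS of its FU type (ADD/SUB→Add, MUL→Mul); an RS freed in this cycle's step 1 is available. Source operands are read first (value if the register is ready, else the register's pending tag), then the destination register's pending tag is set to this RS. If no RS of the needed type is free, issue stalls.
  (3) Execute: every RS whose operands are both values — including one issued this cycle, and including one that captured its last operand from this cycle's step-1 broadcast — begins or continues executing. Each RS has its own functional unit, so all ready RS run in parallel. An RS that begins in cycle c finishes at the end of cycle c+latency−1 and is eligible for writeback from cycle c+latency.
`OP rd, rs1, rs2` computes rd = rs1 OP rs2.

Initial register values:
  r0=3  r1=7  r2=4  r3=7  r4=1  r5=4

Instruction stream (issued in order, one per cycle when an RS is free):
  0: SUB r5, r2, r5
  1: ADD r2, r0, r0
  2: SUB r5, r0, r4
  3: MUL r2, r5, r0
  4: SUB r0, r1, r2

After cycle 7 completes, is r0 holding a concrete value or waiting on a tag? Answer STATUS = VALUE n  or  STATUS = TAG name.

c1: issue SUB r5<-Add1 | r0:3,r1:7,r2:4,r3:7,r4:1,r5:Add1
c2: issue ADD r2<-Add2 | r0:3,r1:7,r2:Add2,r3:7,r4:1,r5:Add1
c3: CDB Add1=0; issue SUB r5<-Add1 | r0:3,r1:7,r2:Add2,r3:7,r4:1,r5:Add1
c4: CDB Add2=6; issue MUL r2<-Mul1 | r0:3,r1:7,r2:Mul1,r3:7,r4:1,r5:Add1
c5: CDB Add1=2; issue SUB r0<-Add1 | r0:Add1,r1:7,r2:Mul1,r3:7,r4:1,r5:2
c6: - | r0:Add1,r1:7,r2:Mul1,r3:7,r4:1,r5:2
c7: - | r0:Add1,r1:7,r2:Mul1,r3:7,r4:1,r5:2

STATUS = TAG Add1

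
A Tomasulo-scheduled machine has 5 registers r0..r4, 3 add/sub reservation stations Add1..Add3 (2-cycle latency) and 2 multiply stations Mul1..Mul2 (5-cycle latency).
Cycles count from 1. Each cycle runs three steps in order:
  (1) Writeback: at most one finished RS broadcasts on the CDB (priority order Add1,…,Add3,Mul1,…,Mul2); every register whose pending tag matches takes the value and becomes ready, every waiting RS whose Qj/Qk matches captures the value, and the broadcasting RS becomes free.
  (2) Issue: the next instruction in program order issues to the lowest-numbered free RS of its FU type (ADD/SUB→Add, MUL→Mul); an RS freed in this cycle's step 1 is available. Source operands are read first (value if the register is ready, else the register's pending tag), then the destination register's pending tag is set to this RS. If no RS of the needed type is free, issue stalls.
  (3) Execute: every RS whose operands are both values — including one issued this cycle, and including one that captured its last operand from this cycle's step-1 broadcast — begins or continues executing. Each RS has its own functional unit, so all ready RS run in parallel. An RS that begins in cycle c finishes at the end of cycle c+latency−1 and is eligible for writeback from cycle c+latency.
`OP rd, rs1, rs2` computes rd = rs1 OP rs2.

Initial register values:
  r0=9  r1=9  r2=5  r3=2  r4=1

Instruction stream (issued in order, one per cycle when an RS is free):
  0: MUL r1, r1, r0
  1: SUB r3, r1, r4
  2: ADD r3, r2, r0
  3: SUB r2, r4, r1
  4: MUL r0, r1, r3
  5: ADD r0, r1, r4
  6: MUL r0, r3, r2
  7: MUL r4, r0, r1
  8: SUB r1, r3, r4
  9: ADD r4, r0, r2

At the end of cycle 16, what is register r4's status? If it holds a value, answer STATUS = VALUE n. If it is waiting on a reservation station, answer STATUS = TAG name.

cycle 1: issue MUL r1<-Mul1 // r0:9,r1:Mul1,r2:5,r3:2,r4:1
cycle 2: issue SUB r3<-Add1 // r0:9,r1:Mul1,r2:5,r3:Add1,r4:1
cycle 3: issue ADD r3<-Add2 // r0:9,r1:Mul1,r2:5,r3:Add2,r4:1
cycle 4: issue SUB r2<-Add3 // r0:9,r1:Mul1,r2:Add3,r3:Add2,r4:1
cycle 5: CDB Add2=14; issue MUL r0<-Mul2 // r0:Mul2,r1:Mul1,r2:Add3,r3:14,r4:1
cycle 6: CDB Mul1=81; issue ADD r0<-Add2 // r0:Add2,r1:81,r2:Add3,r3:14,r4:1
cycle 7: issue MUL r0<-Mul1 // r0:Mul1,r1:81,r2:Add3,r3:14,r4:1
cycle 8: CDB Add1=80; stall // r0:Mul1,r1:81,r2:Add3,r3:14,r4:1
cycle 9: CDB Add2=82; stall // r0:Mul1,r1:81,r2:Add3,r3:14,r4:1
cycle 10: CDB Add3=-80; stall // r0:Mul1,r1:81,r2:-80,r3:14,r4:1
cycle 11: CDB Mul2=1134; issue MUL r4<-Mul2 // r0:Mul1,r1:81,r2:-80,r3:14,r4:Mul2
cycle 12: issue SUB r1<-Add1 // r0:Mul1,r1:Add1,r2:-80,r3:14,r4:Mul2
cycle 13: issue ADD r4<-Add2 // r0:Mul1,r1:Add1,r2:-80,r3:14,r4:Add2
cycle 14: - // r0:Mul1,r1:Add1,r2:-80,r3:14,r4:Add2
cycle 15: CDB Mul1=-1120 // r0:-1120,r1:Add1,r2:-80,r3:14,r4:Add2
cycle 16: - // r0:-1120,r1:Add1,r2:-80,r3:14,r4:Add2

STATUS = TAG Add2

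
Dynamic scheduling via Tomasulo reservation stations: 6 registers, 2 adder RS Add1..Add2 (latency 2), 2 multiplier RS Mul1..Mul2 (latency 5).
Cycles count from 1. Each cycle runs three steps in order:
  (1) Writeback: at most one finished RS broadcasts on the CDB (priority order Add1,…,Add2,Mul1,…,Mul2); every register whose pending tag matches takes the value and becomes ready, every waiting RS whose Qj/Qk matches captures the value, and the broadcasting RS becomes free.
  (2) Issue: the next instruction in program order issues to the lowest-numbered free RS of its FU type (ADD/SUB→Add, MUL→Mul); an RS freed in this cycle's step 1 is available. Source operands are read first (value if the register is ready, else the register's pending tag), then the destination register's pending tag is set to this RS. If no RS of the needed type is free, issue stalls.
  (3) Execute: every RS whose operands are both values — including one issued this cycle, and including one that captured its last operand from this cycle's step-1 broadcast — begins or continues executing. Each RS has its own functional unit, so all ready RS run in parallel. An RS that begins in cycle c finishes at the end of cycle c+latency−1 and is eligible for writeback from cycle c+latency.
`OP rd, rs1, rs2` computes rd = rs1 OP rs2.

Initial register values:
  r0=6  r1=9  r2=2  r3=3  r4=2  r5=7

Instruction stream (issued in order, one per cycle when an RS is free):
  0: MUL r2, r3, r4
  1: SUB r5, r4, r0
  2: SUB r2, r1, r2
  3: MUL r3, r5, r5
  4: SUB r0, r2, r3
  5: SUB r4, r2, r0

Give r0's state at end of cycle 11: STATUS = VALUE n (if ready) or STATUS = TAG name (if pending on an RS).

  c1: issue MUL r2<-Mul1  regs: r0:6,r1:9,r2:Mul1,r3:3,r4:2,r5:7
  c2: issue SUB r5<-Add1  regs: r0:6,r1:9,r2:Mul1,r3:3,r4:2,r5:Add1
  c3: issue SUB r2<-Add2  regs: r0:6,r1:9,r2:Add2,r3:3,r4:2,r5:Add1
  c4: CDB Add1=-4; issue MUL r3<-Mul2  regs: r0:6,r1:9,r2:Add2,r3:Mul2,r4:2,r5:-4
  c5: issue SUB r0<-Add1  regs: r0:Add1,r1:9,r2:Add2,r3:Mul2,r4:2,r5:-4
  c6: CDB Mul1=6; stall  regs: r0:Add1,r1:9,r2:Add2,r3:Mul2,r4:2,r5:-4
  c7: stall  regs: r0:Add1,r1:9,r2:Add2,r3:Mul2,r4:2,r5:-4
  c8: CDB Add2=3; issue SUB r4<-Add2  regs: r0:Add1,r1:9,r2:3,r3:Mul2,r4:Add2,r5:-4
  c9: CDB Mul2=16  regs: r0:Add1,r1:9,r2:3,r3:16,r4:Add2,r5:-4
  c10: -  regs: r0:Add1,r1:9,r2:3,r3:16,r4:Add2,r5:-4
  c11: CDB Add1=-13  regs: r0:-13,r1:9,r2:3,r3:16,r4:Add2,r5:-4

STATUS = VALUE -13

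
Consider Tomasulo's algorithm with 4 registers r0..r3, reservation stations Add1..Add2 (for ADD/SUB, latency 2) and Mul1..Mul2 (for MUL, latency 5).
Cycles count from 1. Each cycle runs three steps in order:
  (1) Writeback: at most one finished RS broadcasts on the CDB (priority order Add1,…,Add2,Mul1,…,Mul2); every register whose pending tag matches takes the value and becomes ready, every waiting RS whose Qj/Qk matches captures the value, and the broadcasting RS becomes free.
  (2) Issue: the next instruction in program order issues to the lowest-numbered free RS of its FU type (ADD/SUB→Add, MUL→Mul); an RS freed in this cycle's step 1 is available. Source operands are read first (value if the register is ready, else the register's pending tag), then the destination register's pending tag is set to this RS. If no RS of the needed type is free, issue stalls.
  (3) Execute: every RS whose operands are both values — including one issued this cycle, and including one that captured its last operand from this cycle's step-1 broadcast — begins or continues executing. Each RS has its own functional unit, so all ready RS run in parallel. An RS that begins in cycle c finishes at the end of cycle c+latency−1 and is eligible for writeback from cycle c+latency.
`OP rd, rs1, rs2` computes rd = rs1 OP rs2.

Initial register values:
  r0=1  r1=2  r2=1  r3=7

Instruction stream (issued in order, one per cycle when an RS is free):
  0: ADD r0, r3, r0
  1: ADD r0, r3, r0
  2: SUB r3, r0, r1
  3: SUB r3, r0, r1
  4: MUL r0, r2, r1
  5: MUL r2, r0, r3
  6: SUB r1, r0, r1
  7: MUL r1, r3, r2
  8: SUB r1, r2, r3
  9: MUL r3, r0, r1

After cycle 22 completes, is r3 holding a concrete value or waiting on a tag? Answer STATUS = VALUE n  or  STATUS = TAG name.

STATUS = TAG Mul2

  c1: issue ADD r0<-Add1  regs: r0:Add1,r1:2,r2:1,r3:7
  c2: issue ADD r0<-Add2  regs: r0:Add2,r1:2,r2:1,r3:7
  c3: CDB Add1=8; issue SUB r3<-Add1  regs: r0:Add2,r1:2,r2:1,r3:Add1
  c4: stall  regs: r0:Add2,r1:2,r2:1,r3:Add1
  c5: CDB Add2=15; issue SUB r3<-Add2  regs: r0:15,r1:2,r2:1,r3:Add2
  c6: issue MUL r0<-Mul1  regs: r0:Mul1,r1:2,r2:1,r3:Add2
  c7: CDB Add1=13; issue MUL r2<-Mul2  regs: r0:Mul1,r1:2,r2:Mul2,r3:Add2
  c8: CDB Add2=13; issue SUB r1<-Add1  regs: r0:Mul1,r1:Add1,r2:Mul2,r3:13
  c9: stall  regs: r0:Mul1,r1:Add1,r2:Mul2,r3:13
  c10: stall  regs: r0:Mul1,r1:Add1,r2:Mul2,r3:13
  c11: CDB Mul1=2; issue MUL r1<-Mul1  regs: r0:2,r1:Mul1,r2:Mul2,r3:13
  c12: issue SUB r1<-Add2  regs: r0:2,r1:Add2,r2:Mul2,r3:13
  c13: CDB Add1=0; stall  regs: r0:2,r1:Add2,r2:Mul2,r3:13
  c14: stall  regs: r0:2,r1:Add2,r2:Mul2,r3:13
  c15: stall  regs: r0:2,r1:Add2,r2:Mul2,r3:13
  c16: CDB Mul2=26; issue MUL r3<-Mul2  regs: r0:2,r1:Add2,r2:26,r3:Mul2
  c17: -  regs: r0:2,r1:Add2,r2:26,r3:Mul2
  c18: CDB Add2=13  regs: r0:2,r1:13,r2:26,r3:Mul2
  c19: -  regs: r0:2,r1:13,r2:26,r3:Mul2
  c20: -  regs: r0:2,r1:13,r2:26,r3:Mul2
  c21: CDB Mul1=338  regs: r0:2,r1:13,r2:26,r3:Mul2
  c22: -  regs: r0:2,r1:13,r2:26,r3:Mul2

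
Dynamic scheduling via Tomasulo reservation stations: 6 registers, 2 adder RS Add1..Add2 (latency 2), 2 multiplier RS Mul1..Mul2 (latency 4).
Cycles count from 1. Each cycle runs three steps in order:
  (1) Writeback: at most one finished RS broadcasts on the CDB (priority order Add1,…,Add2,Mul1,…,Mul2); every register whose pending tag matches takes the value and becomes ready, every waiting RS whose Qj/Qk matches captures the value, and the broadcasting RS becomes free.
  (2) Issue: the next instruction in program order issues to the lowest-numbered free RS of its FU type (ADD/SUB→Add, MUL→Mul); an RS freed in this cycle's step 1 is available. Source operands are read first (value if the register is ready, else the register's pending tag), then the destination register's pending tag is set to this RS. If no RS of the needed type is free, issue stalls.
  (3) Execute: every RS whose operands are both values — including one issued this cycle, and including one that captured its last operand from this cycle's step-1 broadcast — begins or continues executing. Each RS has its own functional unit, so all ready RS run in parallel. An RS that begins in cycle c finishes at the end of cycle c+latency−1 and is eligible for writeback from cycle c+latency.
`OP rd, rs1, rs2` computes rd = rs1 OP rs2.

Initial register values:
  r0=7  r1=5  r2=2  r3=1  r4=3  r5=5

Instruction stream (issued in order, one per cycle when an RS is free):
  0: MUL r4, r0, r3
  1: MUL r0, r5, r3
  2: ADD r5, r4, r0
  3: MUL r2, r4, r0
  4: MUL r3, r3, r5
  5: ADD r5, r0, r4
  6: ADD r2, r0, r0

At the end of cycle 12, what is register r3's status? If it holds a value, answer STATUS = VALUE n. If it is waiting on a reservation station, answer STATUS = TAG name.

STATUS = VALUE 12

c1: issue MUL r4<-Mul1 | r0:7,r1:5,r2:2,r3:1,r4:Mul1,r5:5
c2: issue MUL r0<-Mul2 | r0:Mul2,r1:5,r2:2,r3:1,r4:Mul1,r5:5
c3: issue ADD r5<-Add1 | r0:Mul2,r1:5,r2:2,r3:1,r4:Mul1,r5:Add1
c4: stall | r0:Mul2,r1:5,r2:2,r3:1,r4:Mul1,r5:Add1
c5: CDB Mul1=7; issue MUL r2<-Mul1 | r0:Mul2,r1:5,r2:Mul1,r3:1,r4:7,r5:Add1
c6: CDB Mul2=5; issue MUL r3<-Mul2 | r0:5,r1:5,r2:Mul1,r3:Mul2,r4:7,r5:Add1
c7: issue ADD r5<-Add2 | r0:5,r1:5,r2:Mul1,r3:Mul2,r4:7,r5:Add2
c8: CDB Add1=12; issue ADD r2<-Add1 | r0:5,r1:5,r2:Add1,r3:Mul2,r4:7,r5:Add2
c9: CDB Add2=12 | r0:5,r1:5,r2:Add1,r3:Mul2,r4:7,r5:12
c10: CDB Add1=10 | r0:5,r1:5,r2:10,r3:Mul2,r4:7,r5:12
c11: CDB Mul1=35 | r0:5,r1:5,r2:10,r3:Mul2,r4:7,r5:12
c12: CDB Mul2=12 | r0:5,r1:5,r2:10,r3:12,r4:7,r5:12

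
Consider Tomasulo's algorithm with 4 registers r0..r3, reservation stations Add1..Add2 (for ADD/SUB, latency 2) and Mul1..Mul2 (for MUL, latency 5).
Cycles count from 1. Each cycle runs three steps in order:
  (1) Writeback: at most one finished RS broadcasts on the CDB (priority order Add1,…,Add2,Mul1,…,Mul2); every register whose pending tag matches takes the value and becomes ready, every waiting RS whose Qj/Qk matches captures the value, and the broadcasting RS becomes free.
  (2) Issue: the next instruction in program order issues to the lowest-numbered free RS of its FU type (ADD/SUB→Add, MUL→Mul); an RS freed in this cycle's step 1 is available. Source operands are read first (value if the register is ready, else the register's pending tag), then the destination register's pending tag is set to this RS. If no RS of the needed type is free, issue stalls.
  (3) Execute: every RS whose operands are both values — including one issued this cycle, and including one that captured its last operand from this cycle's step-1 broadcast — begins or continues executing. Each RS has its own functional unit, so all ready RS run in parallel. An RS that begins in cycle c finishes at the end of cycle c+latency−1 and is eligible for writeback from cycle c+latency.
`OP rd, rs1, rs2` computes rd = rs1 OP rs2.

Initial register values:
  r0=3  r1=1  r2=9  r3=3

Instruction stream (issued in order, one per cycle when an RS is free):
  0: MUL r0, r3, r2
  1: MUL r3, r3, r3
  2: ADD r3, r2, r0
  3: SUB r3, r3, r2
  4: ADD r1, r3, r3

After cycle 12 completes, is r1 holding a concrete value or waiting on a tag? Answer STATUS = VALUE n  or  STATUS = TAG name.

  c1: issue MUL r0<-Mul1  regs: r0:Mul1,r1:1,r2:9,r3:3
  c2: issue MUL r3<-Mul2  regs: r0:Mul1,r1:1,r2:9,r3:Mul2
  c3: issue ADD r3<-Add1  regs: r0:Mul1,r1:1,r2:9,r3:Add1
  c4: issue SUB r3<-Add2  regs: r0:Mul1,r1:1,r2:9,r3:Add2
  c5: stall  regs: r0:Mul1,r1:1,r2:9,r3:Add2
  c6: CDB Mul1=27; stall  regs: r0:27,r1:1,r2:9,r3:Add2
  c7: CDB Mul2=9; stall  regs: r0:27,r1:1,r2:9,r3:Add2
  c8: CDB Add1=36; issue ADD r1<-Add1  regs: r0:27,r1:Add1,r2:9,r3:Add2
  c9: -  regs: r0:27,r1:Add1,r2:9,r3:Add2
  c10: CDB Add2=27  regs: r0:27,r1:Add1,r2:9,r3:27
  c11: -  regs: r0:27,r1:Add1,r2:9,r3:27
  c12: CDB Add1=54  regs: r0:27,r1:54,r2:9,r3:27

STATUS = VALUE 54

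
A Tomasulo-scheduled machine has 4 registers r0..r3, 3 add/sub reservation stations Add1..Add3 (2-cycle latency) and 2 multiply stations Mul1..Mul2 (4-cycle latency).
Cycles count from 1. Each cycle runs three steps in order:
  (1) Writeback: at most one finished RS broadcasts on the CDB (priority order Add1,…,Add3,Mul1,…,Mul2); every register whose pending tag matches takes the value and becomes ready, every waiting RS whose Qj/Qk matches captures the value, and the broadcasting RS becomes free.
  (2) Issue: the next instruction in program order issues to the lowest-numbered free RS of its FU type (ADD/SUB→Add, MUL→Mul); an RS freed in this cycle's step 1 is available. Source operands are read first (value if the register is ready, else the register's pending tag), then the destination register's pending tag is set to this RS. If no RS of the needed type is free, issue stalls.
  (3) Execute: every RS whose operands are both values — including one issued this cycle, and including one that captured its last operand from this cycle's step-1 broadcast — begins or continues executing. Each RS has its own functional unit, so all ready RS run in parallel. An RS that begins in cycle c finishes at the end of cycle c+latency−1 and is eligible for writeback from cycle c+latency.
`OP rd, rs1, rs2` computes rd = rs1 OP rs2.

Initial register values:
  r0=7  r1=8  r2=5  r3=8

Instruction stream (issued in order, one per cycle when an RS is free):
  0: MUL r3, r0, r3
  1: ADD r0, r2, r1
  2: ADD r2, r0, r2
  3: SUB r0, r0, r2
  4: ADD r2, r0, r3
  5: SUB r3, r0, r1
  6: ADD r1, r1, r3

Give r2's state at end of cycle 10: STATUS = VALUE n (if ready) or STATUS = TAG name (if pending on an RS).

STATUS = TAG Add3

  c1: issue MUL r3<-Mul1  regs: r0:7,r1:8,r2:5,r3:Mul1
  c2: issue ADD r0<-Add1  regs: r0:Add1,r1:8,r2:5,r3:Mul1
  c3: issue ADD r2<-Add2  regs: r0:Add1,r1:8,r2:Add2,r3:Mul1
  c4: CDB Add1=13; issue SUB r0<-Add1  regs: r0:Add1,r1:8,r2:Add2,r3:Mul1
  c5: CDB Mul1=56; issue ADD r2<-Add3  regs: r0:Add1,r1:8,r2:Add3,r3:56
  c6: CDB Add2=18; issue SUB r3<-Add2  regs: r0:Add1,r1:8,r2:Add3,r3:Add2
  c7: stall  regs: r0:Add1,r1:8,r2:Add3,r3:Add2
  c8: CDB Add1=-5; issue ADD r1<-Add1  regs: r0:-5,r1:Add1,r2:Add3,r3:Add2
  c9: -  regs: r0:-5,r1:Add1,r2:Add3,r3:Add2
  c10: CDB Add2=-13  regs: r0:-5,r1:Add1,r2:Add3,r3:-13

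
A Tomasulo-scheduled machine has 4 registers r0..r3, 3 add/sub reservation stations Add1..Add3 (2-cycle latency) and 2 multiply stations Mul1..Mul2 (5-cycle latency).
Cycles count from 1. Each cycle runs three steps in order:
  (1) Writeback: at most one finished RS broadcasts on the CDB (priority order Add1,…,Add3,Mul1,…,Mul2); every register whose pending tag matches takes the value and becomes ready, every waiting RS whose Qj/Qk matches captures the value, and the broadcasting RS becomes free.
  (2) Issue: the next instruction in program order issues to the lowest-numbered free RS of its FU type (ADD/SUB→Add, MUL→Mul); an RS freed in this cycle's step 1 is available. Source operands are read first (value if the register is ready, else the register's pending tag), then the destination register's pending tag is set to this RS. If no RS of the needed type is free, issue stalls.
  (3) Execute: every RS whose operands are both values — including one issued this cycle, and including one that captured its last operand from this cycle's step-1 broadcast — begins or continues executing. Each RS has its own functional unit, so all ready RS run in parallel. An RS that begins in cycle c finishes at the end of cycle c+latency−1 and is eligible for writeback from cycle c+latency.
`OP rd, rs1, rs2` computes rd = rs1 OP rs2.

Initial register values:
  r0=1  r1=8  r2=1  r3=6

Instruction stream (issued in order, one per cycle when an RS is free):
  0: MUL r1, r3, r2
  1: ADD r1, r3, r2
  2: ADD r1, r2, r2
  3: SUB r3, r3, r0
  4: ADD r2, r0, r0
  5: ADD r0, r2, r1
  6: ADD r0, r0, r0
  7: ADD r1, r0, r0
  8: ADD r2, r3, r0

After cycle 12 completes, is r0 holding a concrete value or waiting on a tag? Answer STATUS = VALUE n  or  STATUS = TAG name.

STATUS = VALUE 8

c1: issue MUL r1<-Mul1 | r0:1,r1:Mul1,r2:1,r3:6
c2: issue ADD r1<-Add1 | r0:1,r1:Add1,r2:1,r3:6
c3: issue ADD r1<-Add2 | r0:1,r1:Add2,r2:1,r3:6
c4: CDB Add1=7; issue SUB r3<-Add1 | r0:1,r1:Add2,r2:1,r3:Add1
c5: CDB Add2=2; issue ADD r2<-Add2 | r0:1,r1:2,r2:Add2,r3:Add1
c6: CDB Add1=5; issue ADD r0<-Add1 | r0:Add1,r1:2,r2:Add2,r3:5
c7: CDB Add2=2; issue ADD r0<-Add2 | r0:Add2,r1:2,r2:2,r3:5
c8: CDB Mul1=6; issue ADD r1<-Add3 | r0:Add2,r1:Add3,r2:2,r3:5
c9: CDB Add1=4; issue ADD r2<-Add1 | r0:Add2,r1:Add3,r2:Add1,r3:5
c10: - | r0:Add2,r1:Add3,r2:Add1,r3:5
c11: CDB Add2=8 | r0:8,r1:Add3,r2:Add1,r3:5
c12: - | r0:8,r1:Add3,r2:Add1,r3:5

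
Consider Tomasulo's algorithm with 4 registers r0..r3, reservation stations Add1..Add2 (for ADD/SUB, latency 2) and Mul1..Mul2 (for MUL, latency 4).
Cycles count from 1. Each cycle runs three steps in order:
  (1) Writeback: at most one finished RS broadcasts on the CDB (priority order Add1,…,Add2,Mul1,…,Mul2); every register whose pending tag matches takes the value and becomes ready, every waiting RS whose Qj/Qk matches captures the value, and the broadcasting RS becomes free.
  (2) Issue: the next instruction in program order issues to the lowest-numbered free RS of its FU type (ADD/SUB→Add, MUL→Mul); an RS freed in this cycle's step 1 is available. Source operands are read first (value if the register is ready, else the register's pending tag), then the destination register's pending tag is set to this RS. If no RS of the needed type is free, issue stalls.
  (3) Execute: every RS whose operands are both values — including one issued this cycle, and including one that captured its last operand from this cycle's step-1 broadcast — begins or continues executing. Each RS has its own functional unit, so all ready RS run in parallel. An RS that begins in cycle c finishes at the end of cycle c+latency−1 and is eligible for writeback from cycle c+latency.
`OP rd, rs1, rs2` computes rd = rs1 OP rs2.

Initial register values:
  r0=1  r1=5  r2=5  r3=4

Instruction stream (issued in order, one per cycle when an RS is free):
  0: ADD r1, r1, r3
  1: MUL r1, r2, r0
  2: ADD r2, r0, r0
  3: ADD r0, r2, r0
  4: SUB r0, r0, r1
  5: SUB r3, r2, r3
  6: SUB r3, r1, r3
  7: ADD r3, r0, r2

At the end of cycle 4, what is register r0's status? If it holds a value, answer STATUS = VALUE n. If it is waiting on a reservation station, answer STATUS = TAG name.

STATUS = TAG Add2

c1: issue ADD r1<-Add1 | r0:1,r1:Add1,r2:5,r3:4
c2: issue MUL r1<-Mul1 | r0:1,r1:Mul1,r2:5,r3:4
c3: CDB Add1=9; issue ADD r2<-Add1 | r0:1,r1:Mul1,r2:Add1,r3:4
c4: issue ADD r0<-Add2 | r0:Add2,r1:Mul1,r2:Add1,r3:4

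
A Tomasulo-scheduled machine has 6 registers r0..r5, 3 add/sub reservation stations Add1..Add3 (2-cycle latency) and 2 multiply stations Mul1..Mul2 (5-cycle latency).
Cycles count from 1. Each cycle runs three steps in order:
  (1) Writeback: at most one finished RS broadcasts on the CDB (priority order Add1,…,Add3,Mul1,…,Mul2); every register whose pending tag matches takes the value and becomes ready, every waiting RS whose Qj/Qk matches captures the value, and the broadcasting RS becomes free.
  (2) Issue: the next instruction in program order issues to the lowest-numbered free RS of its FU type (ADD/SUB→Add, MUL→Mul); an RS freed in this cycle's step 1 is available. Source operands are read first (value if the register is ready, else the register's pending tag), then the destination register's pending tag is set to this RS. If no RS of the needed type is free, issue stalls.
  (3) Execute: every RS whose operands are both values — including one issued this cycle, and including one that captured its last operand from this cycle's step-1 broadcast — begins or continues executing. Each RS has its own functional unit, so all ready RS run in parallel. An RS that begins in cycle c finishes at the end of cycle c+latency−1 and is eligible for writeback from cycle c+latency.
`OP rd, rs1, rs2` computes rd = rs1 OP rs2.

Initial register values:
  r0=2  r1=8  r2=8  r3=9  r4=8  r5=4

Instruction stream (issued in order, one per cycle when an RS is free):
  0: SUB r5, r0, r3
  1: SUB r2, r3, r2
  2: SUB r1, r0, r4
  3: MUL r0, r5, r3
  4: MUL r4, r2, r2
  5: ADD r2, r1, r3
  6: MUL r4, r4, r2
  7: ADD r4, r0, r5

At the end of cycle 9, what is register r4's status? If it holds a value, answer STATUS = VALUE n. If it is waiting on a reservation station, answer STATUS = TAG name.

c1: issue SUB r5<-Add1 | r0:2,r1:8,r2:8,r3:9,r4:8,r5:Add1
c2: issue SUB r2<-Add2 | r0:2,r1:8,r2:Add2,r3:9,r4:8,r5:Add1
c3: CDB Add1=-7; issue SUB r1<-Add1 | r0:2,r1:Add1,r2:Add2,r3:9,r4:8,r5:-7
c4: CDB Add2=1; issue MUL r0<-Mul1 | r0:Mul1,r1:Add1,r2:1,r3:9,r4:8,r5:-7
c5: CDB Add1=-6; issue MUL r4<-Mul2 | r0:Mul1,r1:-6,r2:1,r3:9,r4:Mul2,r5:-7
c6: issue ADD r2<-Add1 | r0:Mul1,r1:-6,r2:Add1,r3:9,r4:Mul2,r5:-7
c7: stall | r0:Mul1,r1:-6,r2:Add1,r3:9,r4:Mul2,r5:-7
c8: CDB Add1=3; stall | r0:Mul1,r1:-6,r2:3,r3:9,r4:Mul2,r5:-7
c9: CDB Mul1=-63; issue MUL r4<-Mul1 | r0:-63,r1:-6,r2:3,r3:9,r4:Mul1,r5:-7

STATUS = TAG Mul1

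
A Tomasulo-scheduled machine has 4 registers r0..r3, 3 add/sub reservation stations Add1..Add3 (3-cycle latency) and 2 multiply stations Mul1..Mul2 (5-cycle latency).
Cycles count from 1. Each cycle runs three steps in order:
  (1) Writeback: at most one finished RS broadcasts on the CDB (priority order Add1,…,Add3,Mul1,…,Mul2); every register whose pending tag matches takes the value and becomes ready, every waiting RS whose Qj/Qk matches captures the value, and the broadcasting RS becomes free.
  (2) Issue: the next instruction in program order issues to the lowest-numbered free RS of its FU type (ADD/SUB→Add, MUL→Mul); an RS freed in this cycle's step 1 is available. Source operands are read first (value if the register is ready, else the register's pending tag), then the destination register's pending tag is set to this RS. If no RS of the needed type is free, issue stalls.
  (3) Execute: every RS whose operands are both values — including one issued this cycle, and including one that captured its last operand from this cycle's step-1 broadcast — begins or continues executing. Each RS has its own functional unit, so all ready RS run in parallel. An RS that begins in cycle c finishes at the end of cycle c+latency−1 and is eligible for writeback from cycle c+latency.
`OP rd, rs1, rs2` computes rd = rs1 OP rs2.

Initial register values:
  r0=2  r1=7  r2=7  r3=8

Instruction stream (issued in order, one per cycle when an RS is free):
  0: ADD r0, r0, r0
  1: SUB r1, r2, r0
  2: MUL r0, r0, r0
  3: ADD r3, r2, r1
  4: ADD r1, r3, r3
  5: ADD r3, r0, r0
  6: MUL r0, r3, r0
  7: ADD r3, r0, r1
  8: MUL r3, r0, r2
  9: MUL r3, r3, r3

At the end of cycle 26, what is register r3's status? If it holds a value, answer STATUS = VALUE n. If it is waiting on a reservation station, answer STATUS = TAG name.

STATUS = TAG Mul2

cycle 1: issue ADD r0<-Add1 // r0:Add1,r1:7,r2:7,r3:8
cycle 2: issue SUB r1<-Add2 // r0:Add1,r1:Add2,r2:7,r3:8
cycle 3: issue MUL r0<-Mul1 // r0:Mul1,r1:Add2,r2:7,r3:8
cycle 4: CDB Add1=4; issue ADD r3<-Add1 // r0:Mul1,r1:Add2,r2:7,r3:Add1
cycle 5: issue ADD r1<-Add3 // r0:Mul1,r1:Add3,r2:7,r3:Add1
cycle 6: stall // r0:Mul1,r1:Add3,r2:7,r3:Add1
cycle 7: CDB Add2=3; issue ADD r3<-Add2 // r0:Mul1,r1:Add3,r2:7,r3:Add2
cycle 8: issue MUL r0<-Mul2 // r0:Mul2,r1:Add3,r2:7,r3:Add2
cycle 9: CDB Mul1=16; stall // r0:Mul2,r1:Add3,r2:7,r3:Add2
cycle 10: CDB Add1=10; issue ADD r3<-Add1 // r0:Mul2,r1:Add3,r2:7,r3:Add1
cycle 11: issue MUL r3<-Mul1 // r0:Mul2,r1:Add3,r2:7,r3:Mul1
cycle 12: CDB Add2=32; stall // r0:Mul2,r1:Add3,r2:7,r3:Mul1
cycle 13: CDB Add3=20; stall // r0:Mul2,r1:20,r2:7,r3:Mul1
cycle 14: stall // r0:Mul2,r1:20,r2:7,r3:Mul1
cycle 15: stall // r0:Mul2,r1:20,r2:7,r3:Mul1
cycle 16: stall // r0:Mul2,r1:20,r2:7,r3:Mul1
cycle 17: CDB Mul2=512; issue MUL r3<-Mul2 // r0:512,r1:20,r2:7,r3:Mul2
cycle 18: - // r0:512,r1:20,r2:7,r3:Mul2
cycle 19: - // r0:512,r1:20,r2:7,r3:Mul2
cycle 20: CDB Add1=532 // r0:512,r1:20,r2:7,r3:Mul2
cycle 21: - // r0:512,r1:20,r2:7,r3:Mul2
cycle 22: CDB Mul1=3584 // r0:512,r1:20,r2:7,r3:Mul2
cycle 23: - // r0:512,r1:20,r2:7,r3:Mul2
cycle 24: - // r0:512,r1:20,r2:7,r3:Mul2
cycle 25: - // r0:512,r1:20,r2:7,r3:Mul2
cycle 26: - // r0:512,r1:20,r2:7,r3:Mul2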